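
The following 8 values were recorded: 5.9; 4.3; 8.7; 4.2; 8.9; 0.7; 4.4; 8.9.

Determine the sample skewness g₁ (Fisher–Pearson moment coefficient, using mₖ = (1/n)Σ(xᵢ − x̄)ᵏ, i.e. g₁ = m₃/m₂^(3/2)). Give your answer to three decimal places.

-0.300

x̄ = (5.9 + 4.3 + 8.7 + 4.2 + 8.9 + 0.7 + 4.4 + 8.9) / 8 = 5.7500
deviations (xᵢ − x̄): 0.1500, -1.4500, 2.9500, -1.5500, 3.1500, -5.0500, -1.3500, 3.1500
Σ(xᵢ − x̄)² = 60.4000 ⇒ m₂ = 60.4000/8 = 7.55000
Σ(xᵢ − x̄)³ = -49.8330 ⇒ m₃ = -49.8330/8 = -6.22912
m₂^(3/2) = 7.55000^(1.5) = 20.74533
g₁ = m₃ / m₂^(3/2) = -6.22912 / 20.74533 ≈ -0.300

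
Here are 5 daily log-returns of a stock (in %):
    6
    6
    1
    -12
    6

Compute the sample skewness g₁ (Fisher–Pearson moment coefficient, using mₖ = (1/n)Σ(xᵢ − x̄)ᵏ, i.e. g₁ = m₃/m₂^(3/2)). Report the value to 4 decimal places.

-1.2465

x̄ = (6 + 6 + 1 - 12 + 6) / 5 = 1.4000
deviations (xᵢ − x̄): 4.6000, 4.6000, -0.4000, -13.4000, 4.6000
Σ(xᵢ − x̄)² = 243.2000 ⇒ m₂ = 243.2000/5 = 48.64000
Σ(xᵢ − x̄)³ = -2114.1600 ⇒ m₃ = -2114.1600/5 = -422.83200
m₂^(3/2) = 48.64000^(1.5) = 339.22695
g₁ = m₃ / m₂^(3/2) = -422.83200 / 339.22695 ≈ -1.2465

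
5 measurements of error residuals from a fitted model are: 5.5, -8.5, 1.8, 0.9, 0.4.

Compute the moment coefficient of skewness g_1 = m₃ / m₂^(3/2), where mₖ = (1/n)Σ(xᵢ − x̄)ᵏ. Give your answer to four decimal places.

-0.9078

x̄ = (5.5 - 8.5 + 1.8 + 0.9 + 0.4) / 5 = 0.0200
deviations (xᵢ − x̄): 5.4800, -8.5200, 1.7800, 0.8800, 0.3800
Σ(xᵢ − x̄)² = 106.7080 ⇒ m₂ = 106.7080/5 = 21.34160
Σ(xᵢ − x̄)³ = -447.5275 ⇒ m₃ = -447.5275/5 = -89.50550
m₂^(3/2) = 21.34160^(1.5) = 98.59172
g_1 = m₃ / m₂^(3/2) = -89.50550 / 98.59172 ≈ -0.9078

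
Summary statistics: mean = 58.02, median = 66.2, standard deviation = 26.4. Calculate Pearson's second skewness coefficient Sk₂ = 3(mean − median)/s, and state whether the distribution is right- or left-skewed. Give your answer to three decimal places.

Sk₂ = 3(58.02 − 66.2) / 26.4 = 3 × -8.1800 / 26.4
    = -24.5400 / 26.4 ≈ -0.930
Sk₂ < 0 ⇒ mean < median ⇒ left-skewed (negative skew).

-0.930, left-skewed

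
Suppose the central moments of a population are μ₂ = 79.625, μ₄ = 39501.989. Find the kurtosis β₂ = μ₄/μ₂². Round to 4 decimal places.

μ₂² = 79.625² = 6340.14063
μ₄/μ₂² = 39501.989 / 6340.14063 = 6.23046
β₂ ≈ 6.2305

6.2305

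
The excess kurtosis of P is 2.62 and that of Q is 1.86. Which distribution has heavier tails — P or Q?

P

Higher excess kurtosis ⇒ heavier tails relative to the normal distribution.
2.62 vs 1.86: the larger is 2.62, so P has heavier tails.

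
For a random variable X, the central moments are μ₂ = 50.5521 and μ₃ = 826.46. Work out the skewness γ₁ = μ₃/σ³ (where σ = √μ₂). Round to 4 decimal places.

σ = √μ₂ = √50.5521 = 7.11000
σ³ = μ₂^(3/2) = 359.42543
γ₁ = μ₃/σ³ = 826.46 / 359.42543 ≈ 2.2994

2.2994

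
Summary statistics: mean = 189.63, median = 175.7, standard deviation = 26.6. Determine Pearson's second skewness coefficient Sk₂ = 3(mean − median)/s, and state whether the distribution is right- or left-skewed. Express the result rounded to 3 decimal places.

Sk₂ = 3(189.63 − 175.7) / 26.6 = 3 × 13.9300 / 26.6
    = 41.7900 / 26.6 ≈ 1.571
Sk₂ > 0 ⇒ mean > median ⇒ right-skewed (positive skew).

1.571, right-skewed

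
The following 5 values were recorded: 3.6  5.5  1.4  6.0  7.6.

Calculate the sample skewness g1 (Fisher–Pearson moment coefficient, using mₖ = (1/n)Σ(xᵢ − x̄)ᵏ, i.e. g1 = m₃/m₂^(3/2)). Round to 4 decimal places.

-0.3782

x̄ = (3.6 + 5.5 + 1.4 + 6.0 + 7.6) / 5 = 4.8200
deviations (xᵢ − x̄): -1.2200, 0.6800, -3.4200, 1.1800, 2.7800
Σ(xᵢ − x̄)² = 22.7680 ⇒ m₂ = 22.7680/5 = 4.55360
Σ(xᵢ − x̄)³ = -18.3751 ⇒ m₃ = -18.3751/5 = -3.67502
m₂^(3/2) = 4.55360^(1.5) = 9.71700
g1 = m₃ / m₂^(3/2) = -3.67502 / 9.71700 ≈ -0.3782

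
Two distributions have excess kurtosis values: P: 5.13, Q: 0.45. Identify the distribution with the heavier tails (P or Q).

Higher excess kurtosis ⇒ heavier tails relative to the normal distribution.
5.13 vs 0.45: the larger is 5.13, so P has heavier tails.

P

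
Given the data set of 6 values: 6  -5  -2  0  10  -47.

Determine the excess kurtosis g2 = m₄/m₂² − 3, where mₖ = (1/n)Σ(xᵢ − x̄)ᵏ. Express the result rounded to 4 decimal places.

0.7326

x̄ = -6.3333
Σ(xᵢ − x̄)² = 2133.3333 ⇒ m₂ = 355.55556
Σ(xᵢ − x̄)⁴ = 2831253.7778 ⇒ m₄ = 471875.62963
m₂² = 126419.75309
g2 = m₄/m₂² − 3 = 3.73261 − 3 ≈ 0.7326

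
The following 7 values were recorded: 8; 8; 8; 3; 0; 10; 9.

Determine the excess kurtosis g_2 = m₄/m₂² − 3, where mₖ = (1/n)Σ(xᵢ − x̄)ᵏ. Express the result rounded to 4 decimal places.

x̄ = 6.5714
Σ(xᵢ − x̄)² = 79.7143 ⇒ m₂ = 11.38776
Σ(xᵢ − x̄)⁴ = 2212.9854 ⇒ m₄ = 316.14077
m₂² = 129.68097
g_2 = m₄/m₂² − 3 = 2.43783 − 3 ≈ -0.5622

-0.5622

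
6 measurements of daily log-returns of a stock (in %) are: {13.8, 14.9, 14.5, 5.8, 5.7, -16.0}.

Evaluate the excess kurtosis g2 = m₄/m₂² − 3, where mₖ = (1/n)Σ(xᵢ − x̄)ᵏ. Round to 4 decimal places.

0.3051

x̄ = 6.4500
Σ(xᵢ − x̄)² = 695.2150 ⇒ m₂ = 115.86917
Σ(xᵢ − x̄)⁴ = 266235.1264 ⇒ m₄ = 44372.52107
m₂² = 13425.66378
g2 = m₄/m₂² − 3 = 3.30505 − 3 ≈ 0.3051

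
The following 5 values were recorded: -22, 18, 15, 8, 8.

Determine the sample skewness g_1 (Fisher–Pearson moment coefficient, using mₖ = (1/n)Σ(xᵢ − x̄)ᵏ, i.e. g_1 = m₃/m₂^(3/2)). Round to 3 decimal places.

x̄ = (-22 + 18 + 15 + 8 + 8) / 5 = 5.4000
deviations (xᵢ − x̄): -27.4000, 12.6000, 9.6000, 2.6000, 2.6000
Σ(xᵢ − x̄)² = 1015.2000 ⇒ m₂ = 1015.2000/5 = 203.04000
Σ(xᵢ − x̄)³ = -17650.5600 ⇒ m₃ = -17650.5600/5 = -3530.11200
m₂^(3/2) = 203.04000^(1.5) = 2893.15970
g_1 = m₃ / m₂^(3/2) = -3530.11200 / 2893.15970 ≈ -1.220

-1.220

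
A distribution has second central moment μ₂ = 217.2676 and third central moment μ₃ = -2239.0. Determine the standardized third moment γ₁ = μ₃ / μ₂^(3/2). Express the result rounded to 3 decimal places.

-0.699

σ = √μ₂ = √217.2676 = 14.74000
σ³ = μ₂^(3/2) = 3202.52442
γ₁ = μ₃/σ³ = -2239.0 / 3202.52442 ≈ -0.699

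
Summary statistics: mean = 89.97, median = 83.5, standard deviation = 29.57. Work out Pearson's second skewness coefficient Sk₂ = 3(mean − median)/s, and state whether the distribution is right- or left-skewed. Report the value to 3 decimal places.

0.656, right-skewed

Sk₂ = 3(89.97 − 83.5) / 29.57 = 3 × 6.4700 / 29.57
    = 19.4100 / 29.57 ≈ 0.656
Sk₂ > 0 ⇒ mean > median ⇒ right-skewed (positive skew).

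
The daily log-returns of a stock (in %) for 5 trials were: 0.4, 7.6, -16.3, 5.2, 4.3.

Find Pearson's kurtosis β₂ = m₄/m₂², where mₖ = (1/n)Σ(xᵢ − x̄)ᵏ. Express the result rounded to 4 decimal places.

x̄ = 0.2400
Σ(xᵢ − x̄)² = 368.8520 ⇒ m₂ = 73.77040
Σ(xᵢ − x̄)⁴ = 78652.7143 ⇒ m₄ = 15730.54287
m₂² = 5442.07192
β₂ = m₄/m₂² = 15730.54287 / 5442.07192 ≈ 2.8905

2.8905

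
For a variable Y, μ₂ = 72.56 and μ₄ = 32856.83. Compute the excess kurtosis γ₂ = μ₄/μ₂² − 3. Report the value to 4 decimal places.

μ₂² = 72.56² = 5264.95360
μ₄/μ₂² = 32856.83 / 5264.95360 = 6.24067
γ₂ = 6.24067 − 3 ≈ 3.2407

3.2407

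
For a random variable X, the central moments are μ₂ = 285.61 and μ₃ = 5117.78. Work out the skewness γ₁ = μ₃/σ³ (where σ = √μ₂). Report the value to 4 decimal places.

σ = √μ₂ = √285.61 = 16.90000
σ³ = μ₂^(3/2) = 4826.80900
γ₁ = μ₃/σ³ = 5117.78 / 4826.80900 ≈ 1.0603

1.0603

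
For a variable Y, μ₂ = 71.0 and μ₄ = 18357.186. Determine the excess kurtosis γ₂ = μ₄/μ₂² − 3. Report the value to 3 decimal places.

μ₂² = 71.0² = 5041.00000
μ₄/μ₂² = 18357.186 / 5041.00000 = 3.64158
γ₂ = 3.64158 − 3 ≈ 0.642

0.642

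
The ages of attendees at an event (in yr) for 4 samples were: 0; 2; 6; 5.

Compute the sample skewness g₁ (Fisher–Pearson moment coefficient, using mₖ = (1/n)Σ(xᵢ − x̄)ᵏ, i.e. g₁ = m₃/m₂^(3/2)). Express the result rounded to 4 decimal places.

-0.1866

x̄ = (0 + 2 + 6 + 5) / 4 = 3.2500
deviations (xᵢ − x̄): -3.2500, -1.2500, 2.7500, 1.7500
Σ(xᵢ − x̄)² = 22.7500 ⇒ m₂ = 22.7500/4 = 5.68750
Σ(xᵢ − x̄)³ = -10.1250 ⇒ m₃ = -10.1250/4 = -2.53125
m₂^(3/2) = 5.68750^(1.5) = 13.56382
g₁ = m₃ / m₂^(3/2) = -2.53125 / 13.56382 ≈ -0.1866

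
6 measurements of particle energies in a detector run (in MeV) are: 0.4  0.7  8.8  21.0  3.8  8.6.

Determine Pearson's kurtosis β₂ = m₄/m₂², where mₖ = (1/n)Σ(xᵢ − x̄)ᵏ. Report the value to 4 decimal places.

2.7716

x̄ = 7.2167
Σ(xᵢ − x̄)² = 295.0083 ⇒ m₂ = 49.16806
Σ(xᵢ − x̄)⁴ = 40201.3441 ⇒ m₄ = 6700.22402
m₂² = 2417.49769
β₂ = m₄/m₂² = 6700.22402 / 2417.49769 ≈ 2.7716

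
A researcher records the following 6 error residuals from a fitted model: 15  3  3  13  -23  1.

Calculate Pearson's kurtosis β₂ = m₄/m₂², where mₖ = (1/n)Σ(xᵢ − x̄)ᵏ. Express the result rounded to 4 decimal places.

3.0888

x̄ = 2.0000
Σ(xᵢ − x̄)² = 918.0000 ⇒ m₂ = 153.00000
Σ(xᵢ − x̄)⁴ = 433830.0000 ⇒ m₄ = 72305.00000
m₂² = 23409.00000
β₂ = m₄/m₂² = 72305.00000 / 23409.00000 ≈ 3.0888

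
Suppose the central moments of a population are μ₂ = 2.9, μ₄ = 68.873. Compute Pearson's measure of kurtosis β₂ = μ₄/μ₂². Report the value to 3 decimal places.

μ₂² = 2.9² = 8.41000
μ₄/μ₂² = 68.873 / 8.41000 = 8.18942
β₂ ≈ 8.189

8.189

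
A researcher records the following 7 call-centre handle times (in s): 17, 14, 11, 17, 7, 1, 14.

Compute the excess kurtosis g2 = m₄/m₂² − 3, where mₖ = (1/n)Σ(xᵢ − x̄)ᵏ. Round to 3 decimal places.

-0.515

x̄ = 11.5714
Σ(xᵢ − x̄)² = 203.7143 ⇒ m₂ = 29.10204
Σ(xᵢ − x̄)⁴ = 14732.4956 ⇒ m₄ = 2104.64223
m₂² = 846.92878
g2 = m₄/m₂² − 3 = 2.48503 − 3 ≈ -0.515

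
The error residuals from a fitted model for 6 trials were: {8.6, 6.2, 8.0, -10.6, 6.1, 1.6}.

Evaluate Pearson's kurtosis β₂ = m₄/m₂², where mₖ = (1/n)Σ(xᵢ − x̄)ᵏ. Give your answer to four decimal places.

3.3871

x̄ = 3.3167
Σ(xᵢ − x̄)² = 262.5283 ⇒ m₂ = 43.75472
Σ(xᵢ − x̄)⁴ = 38907.5364 ⇒ m₄ = 6484.58940
m₂² = 1914.47572
β₂ = m₄/m₂² = 6484.58940 / 1914.47572 ≈ 3.3871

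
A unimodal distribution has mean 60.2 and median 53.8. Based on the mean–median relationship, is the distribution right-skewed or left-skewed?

mean − median = 60.2 − 53.8 = 6.4
mean > median ⇒ the longer tail is on the right ⇒ right-skewed (positively skewed).

right-skewed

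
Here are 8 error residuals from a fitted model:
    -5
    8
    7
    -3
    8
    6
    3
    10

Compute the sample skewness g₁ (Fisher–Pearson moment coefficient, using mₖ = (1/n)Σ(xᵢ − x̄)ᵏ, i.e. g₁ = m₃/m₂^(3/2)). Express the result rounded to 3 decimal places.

x̄ = (-5 + 8 + 7 - 3 + 8 + 6 + 3 + 10) / 8 = 4.2500
deviations (xᵢ − x̄): -9.2500, 3.7500, 2.7500, -7.2500, 3.7500, 1.7500, -1.2500, 5.7500
Σ(xᵢ − x̄)² = 211.5000 ⇒ m₂ = 211.5000/8 = 26.43750
Σ(xᵢ − x̄)³ = -852.7500 ⇒ m₃ = -852.7500/8 = -106.59375
m₂^(3/2) = 26.43750^(1.5) = 135.93478
g₁ = m₃ / m₂^(3/2) = -106.59375 / 135.93478 ≈ -0.784

-0.784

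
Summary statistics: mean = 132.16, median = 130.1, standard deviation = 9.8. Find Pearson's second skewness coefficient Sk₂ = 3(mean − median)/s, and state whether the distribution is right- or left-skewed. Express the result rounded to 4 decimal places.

0.6306, right-skewed

Sk₂ = 3(132.16 − 130.1) / 9.8 = 3 × 2.0600 / 9.8
    = 6.1800 / 9.8 ≈ 0.6306
Sk₂ > 0 ⇒ mean > median ⇒ right-skewed (positive skew).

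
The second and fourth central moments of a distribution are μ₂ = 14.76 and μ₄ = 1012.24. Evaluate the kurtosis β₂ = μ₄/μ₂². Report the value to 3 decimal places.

μ₂² = 14.76² = 217.85760
μ₄/μ₂² = 1012.24 / 217.85760 = 4.64634
β₂ ≈ 4.646

4.646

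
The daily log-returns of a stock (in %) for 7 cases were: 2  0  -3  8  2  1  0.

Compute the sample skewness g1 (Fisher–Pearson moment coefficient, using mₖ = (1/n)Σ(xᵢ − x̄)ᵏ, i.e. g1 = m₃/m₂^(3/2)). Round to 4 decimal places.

x̄ = (2 + 0 - 3 + 8 + 2 + 1 + 0) / 7 = 1.4286
deviations (xᵢ − x̄): 0.5714, -1.4286, -4.4286, 6.5714, 0.5714, -0.4286, -1.4286
Σ(xᵢ − x̄)² = 67.7143 ⇒ m₂ = 67.7143/7 = 9.67347
Σ(xᵢ − x̄)³ = 191.3878 ⇒ m₃ = 191.3878/7 = 27.34111
m₂^(3/2) = 9.67347^(1.5) = 30.08662
g1 = m₃ / m₂^(3/2) = 27.34111 / 30.08662 ≈ 0.9087

0.9087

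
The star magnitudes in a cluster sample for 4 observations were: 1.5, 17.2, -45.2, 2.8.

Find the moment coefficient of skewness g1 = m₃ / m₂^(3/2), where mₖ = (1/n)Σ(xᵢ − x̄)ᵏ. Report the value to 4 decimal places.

x̄ = (1.5 + 17.2 - 45.2 + 2.8) / 4 = -5.9250
deviations (xᵢ − x̄): 7.4250, 23.1250, -39.2750, 8.7250
Σ(xᵢ − x̄)² = 2208.5475 ⇒ m₂ = 2208.5475/4 = 552.13688
Σ(xᵢ − x̄)³ = -47142.6979 ⇒ m₃ = -47142.6979/4 = -11785.67447
m₂^(3/2) = 552.13688^(1.5) = 12973.88755
g1 = m₃ / m₂^(3/2) = -11785.67447 / 12973.88755 ≈ -0.9084

-0.9084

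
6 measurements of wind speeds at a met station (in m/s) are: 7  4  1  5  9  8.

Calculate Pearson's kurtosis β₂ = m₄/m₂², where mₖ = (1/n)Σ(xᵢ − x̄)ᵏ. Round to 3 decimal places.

2.040

x̄ = 5.6667
Σ(xᵢ − x̄)² = 43.3333 ⇒ m₂ = 7.22222
Σ(xᵢ − x̄)⁴ = 638.4444 ⇒ m₄ = 106.40741
m₂² = 52.16049
β₂ = m₄/m₂² = 106.40741 / 52.16049 ≈ 2.040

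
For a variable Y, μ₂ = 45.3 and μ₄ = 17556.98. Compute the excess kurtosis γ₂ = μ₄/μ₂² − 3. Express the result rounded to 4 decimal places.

μ₂² = 45.3² = 2052.09000
μ₄/μ₂² = 17556.98 / 2052.09000 = 8.55566
γ₂ = 8.55566 − 3 ≈ 5.5557

5.5557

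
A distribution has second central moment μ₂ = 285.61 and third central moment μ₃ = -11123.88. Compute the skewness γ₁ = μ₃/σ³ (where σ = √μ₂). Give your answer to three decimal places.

-2.305

σ = √μ₂ = √285.61 = 16.90000
σ³ = μ₂^(3/2) = 4826.80900
γ₁ = μ₃/σ³ = -11123.88 / 4826.80900 ≈ -2.305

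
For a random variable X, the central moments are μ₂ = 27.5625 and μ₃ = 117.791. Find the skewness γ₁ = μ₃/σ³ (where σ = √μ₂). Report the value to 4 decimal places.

σ = √μ₂ = √27.5625 = 5.25000
σ³ = μ₂^(3/2) = 144.70313
γ₁ = μ₃/σ³ = 117.791 / 144.70313 ≈ 0.8140

0.8140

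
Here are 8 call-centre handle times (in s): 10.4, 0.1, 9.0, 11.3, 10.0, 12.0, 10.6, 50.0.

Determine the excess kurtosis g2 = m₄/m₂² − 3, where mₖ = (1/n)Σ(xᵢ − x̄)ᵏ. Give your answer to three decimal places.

x̄ = 14.1750
Σ(xᵢ − x̄)² = 1565.7750 ⇒ m₂ = 195.72188
Σ(xᵢ − x̄)⁴ = 1687918.1605 ⇒ m₄ = 210989.77006
m₂² = 38307.05235
g2 = m₄/m₂² − 3 = 5.50786 − 3 ≈ 2.508

2.508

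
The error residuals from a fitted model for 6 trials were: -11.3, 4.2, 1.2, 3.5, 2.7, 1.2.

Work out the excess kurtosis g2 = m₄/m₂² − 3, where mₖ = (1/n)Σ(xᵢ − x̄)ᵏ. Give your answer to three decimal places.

0.896

x̄ = 0.2500
Σ(xᵢ − x̄)² = 167.3750 ⇒ m₂ = 27.89583
Σ(xᵢ − x̄)⁴ = 18188.8904 ⇒ m₄ = 3031.48174
m₂² = 778.17752
g2 = m₄/m₂² − 3 = 3.89562 − 3 ≈ 0.896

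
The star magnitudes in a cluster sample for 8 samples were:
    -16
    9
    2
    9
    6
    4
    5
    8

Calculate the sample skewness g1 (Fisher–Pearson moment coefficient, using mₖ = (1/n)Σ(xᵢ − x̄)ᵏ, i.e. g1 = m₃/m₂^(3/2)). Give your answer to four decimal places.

x̄ = (-16 + 9 + 2 + 9 + 6 + 4 + 5 + 8) / 8 = 3.3750
deviations (xᵢ − x̄): -19.3750, 5.6250, -1.3750, 5.6250, 2.6250, 0.6250, 1.6250, 4.6250
Σ(xᵢ − x̄)² = 471.8750 ⇒ m₂ = 471.8750/8 = 58.98438
Σ(xᵢ − x̄)³ = -6798.2813 ⇒ m₃ = -6798.2813/8 = -849.78516
m₂^(3/2) = 58.98438^(1.5) = 453.00758
g1 = m₃ / m₂^(3/2) = -849.78516 / 453.00758 ≈ -1.8759

-1.8759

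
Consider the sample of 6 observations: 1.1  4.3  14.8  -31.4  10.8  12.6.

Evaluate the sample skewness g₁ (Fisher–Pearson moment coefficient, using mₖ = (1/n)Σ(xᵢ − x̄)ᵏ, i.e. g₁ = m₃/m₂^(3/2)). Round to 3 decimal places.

x̄ = (1.1 + 4.3 + 14.8 - 31.4 + 10.8 + 12.6) / 6 = 2.0333
deviations (xᵢ − x̄): -0.9333, 2.2667, 12.7667, -33.4333, 8.7667, 10.5667
Σ(xᵢ − x̄)² = 1475.2933 ⇒ m₂ = 1475.2933/6 = 245.88222
Σ(xᵢ − x̄)³ = -33426.1556 ⇒ m₃ = -33426.1556/6 = -5571.02593
m₂^(3/2) = 245.88222^(1.5) = 3855.58866
g₁ = m₃ / m₂^(3/2) = -5571.02593 / 3855.58866 ≈ -1.445

-1.445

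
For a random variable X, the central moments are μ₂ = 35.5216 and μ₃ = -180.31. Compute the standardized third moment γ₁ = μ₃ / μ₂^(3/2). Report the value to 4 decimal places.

σ = √μ₂ = √35.5216 = 5.96000
σ³ = μ₂^(3/2) = 211.70874
γ₁ = μ₃/σ³ = -180.31 / 211.70874 ≈ -0.8517

-0.8517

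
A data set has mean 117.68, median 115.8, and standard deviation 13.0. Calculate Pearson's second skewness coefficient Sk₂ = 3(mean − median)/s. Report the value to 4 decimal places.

0.4338

Sk₂ = 3(117.68 − 115.8) / 13.0 = 3 × 1.8800 / 13.0
    = 5.6400 / 13.0 ≈ 0.4338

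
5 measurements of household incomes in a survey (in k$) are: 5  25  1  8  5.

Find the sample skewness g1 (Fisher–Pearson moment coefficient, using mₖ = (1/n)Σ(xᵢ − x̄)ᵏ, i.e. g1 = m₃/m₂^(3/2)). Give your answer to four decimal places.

1.2373

x̄ = (5 + 25 + 1 + 8 + 5) / 5 = 8.8000
deviations (xᵢ − x̄): -3.8000, 16.2000, -7.8000, -0.8000, -3.8000
Σ(xᵢ − x̄)² = 352.8000 ⇒ m₂ = 352.8000/5 = 70.56000
Σ(xᵢ − x̄)³ = 3666.7200 ⇒ m₃ = 3666.7200/5 = 733.34400
m₂^(3/2) = 70.56000^(1.5) = 592.70400
g1 = m₃ / m₂^(3/2) = 733.34400 / 592.70400 ≈ 1.2373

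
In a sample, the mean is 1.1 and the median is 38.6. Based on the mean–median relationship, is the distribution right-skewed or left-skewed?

mean − median = 1.1 − 38.6 = -37.5
mean < median ⇒ the longer tail is on the left ⇒ left-skewed (negatively skewed).

left-skewed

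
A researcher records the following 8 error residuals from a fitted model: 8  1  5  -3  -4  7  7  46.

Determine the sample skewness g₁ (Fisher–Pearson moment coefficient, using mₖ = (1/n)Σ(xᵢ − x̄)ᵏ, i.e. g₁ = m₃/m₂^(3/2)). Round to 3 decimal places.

x̄ = (8 + 1 + 5 - 3 - 4 + 7 + 7 + 46) / 8 = 8.3750
deviations (xᵢ − x̄): -0.3750, -7.3750, -3.3750, -11.3750, -12.3750, -1.3750, -1.3750, 37.6250
Σ(xᵢ − x̄)² = 1767.8750 ⇒ m₂ = 1767.8750/8 = 220.98438
Σ(xᵢ − x̄)³ = 49451.7188 ⇒ m₃ = 49451.7188/8 = 6181.46484
m₂^(3/2) = 220.98438^(1.5) = 3285.05278
g₁ = m₃ / m₂^(3/2) = 6181.46484 / 3285.05278 ≈ 1.882

1.882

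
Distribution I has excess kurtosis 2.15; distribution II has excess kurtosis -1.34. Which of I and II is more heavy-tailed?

Higher excess kurtosis ⇒ heavier tails relative to the normal distribution.
2.15 vs -1.34: the larger is 2.15, so I has heavier tails. (I is leptokurtic — heavier-than-normal tails; the other is platykurtic.)

I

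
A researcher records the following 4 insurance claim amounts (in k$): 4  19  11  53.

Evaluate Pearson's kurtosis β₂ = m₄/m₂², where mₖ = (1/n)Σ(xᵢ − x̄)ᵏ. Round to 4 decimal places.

x̄ = 21.7500
Σ(xᵢ − x̄)² = 1414.7500 ⇒ m₂ = 353.68750
Σ(xᵢ − x̄)⁴ = 1066350.5781 ⇒ m₄ = 266587.64453
m₂² = 125094.84766
β₂ = m₄/m₂² = 266587.64453 / 125094.84766 ≈ 2.1311

2.1311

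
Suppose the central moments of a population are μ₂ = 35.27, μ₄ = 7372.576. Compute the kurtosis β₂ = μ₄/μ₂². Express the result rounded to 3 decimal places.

5.927

μ₂² = 35.27² = 1243.97290
μ₄/μ₂² = 7372.576 / 1243.97290 = 5.92664
β₂ ≈ 5.927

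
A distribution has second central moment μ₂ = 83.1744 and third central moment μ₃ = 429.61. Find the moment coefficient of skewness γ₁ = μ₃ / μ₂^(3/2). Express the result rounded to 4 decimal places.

0.5664

σ = √μ₂ = √83.1744 = 9.12000
σ³ = μ₂^(3/2) = 758.55053
γ₁ = μ₃/σ³ = 429.61 / 758.55053 ≈ 0.5664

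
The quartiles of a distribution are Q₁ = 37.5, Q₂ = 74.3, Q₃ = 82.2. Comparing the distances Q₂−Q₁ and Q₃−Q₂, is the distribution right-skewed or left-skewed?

left-skewed

Q₂ − Q₁ = 36.8;  Q₃ − Q₂ = 7.9
Q₂ − Q₁ > Q₃ − Q₂ ⇒ the lower half is more spread out ⇒ left-skewed.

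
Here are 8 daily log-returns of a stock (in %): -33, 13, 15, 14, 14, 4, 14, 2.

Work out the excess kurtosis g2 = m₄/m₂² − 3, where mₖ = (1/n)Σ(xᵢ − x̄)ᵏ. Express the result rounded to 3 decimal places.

2.082

x̄ = 5.3750
Σ(xᵢ − x̄)² = 1859.8750 ⇒ m₂ = 232.48438
Σ(xᵢ − x̄)⁴ = 2197368.2441 ⇒ m₄ = 274671.03052
m₂² = 54048.98462
g2 = m₄/m₂² − 3 = 5.08189 − 3 ≈ 2.082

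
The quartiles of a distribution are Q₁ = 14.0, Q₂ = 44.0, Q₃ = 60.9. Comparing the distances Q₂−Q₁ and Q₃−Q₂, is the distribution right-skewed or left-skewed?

Q₂ − Q₁ = 30.0;  Q₃ − Q₂ = 16.9
Q₂ − Q₁ > Q₃ − Q₂ ⇒ the lower half is more spread out ⇒ left-skewed.

left-skewed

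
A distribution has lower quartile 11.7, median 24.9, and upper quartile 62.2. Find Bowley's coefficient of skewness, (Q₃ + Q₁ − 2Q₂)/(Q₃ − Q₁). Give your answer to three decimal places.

0.477

numerator: Q₃ + Q₁ − 2Q₂ = 62.2 + 11.7 − 2×24.9 = 24.1000
denominator: Q₃ − Q₁ = 62.2 − 11.7 = 50.5000
Bowley skewness = 24.1000 / 50.5000 ≈ 0.477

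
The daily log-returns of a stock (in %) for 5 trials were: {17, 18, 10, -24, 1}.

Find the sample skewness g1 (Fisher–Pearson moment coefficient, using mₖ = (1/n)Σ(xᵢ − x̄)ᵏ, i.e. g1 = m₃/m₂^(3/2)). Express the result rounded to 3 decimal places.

x̄ = (17 + 18 + 10 - 24 + 1) / 5 = 4.4000
deviations (xᵢ − x̄): 12.6000, 13.6000, 5.6000, -28.4000, -3.4000
Σ(xᵢ − x̄)² = 1193.2000 ⇒ m₂ = 1193.2000/5 = 238.64000
Σ(xᵢ − x̄)³ = -18254.1600 ⇒ m₃ = -18254.1600/5 = -3650.83200
m₂^(3/2) = 238.64000^(1.5) = 3686.50528
g1 = m₃ / m₂^(3/2) = -3650.83200 / 3686.50528 ≈ -0.990

-0.990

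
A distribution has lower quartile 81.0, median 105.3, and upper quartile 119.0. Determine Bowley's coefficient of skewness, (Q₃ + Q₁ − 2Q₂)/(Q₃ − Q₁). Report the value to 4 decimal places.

-0.2789

numerator: Q₃ + Q₁ − 2Q₂ = 119.0 + 81.0 − 2×105.3 = -10.6000
denominator: Q₃ − Q₁ = 119.0 − 81.0 = 38.0000
Bowley skewness = -10.6000 / 38.0000 ≈ -0.2789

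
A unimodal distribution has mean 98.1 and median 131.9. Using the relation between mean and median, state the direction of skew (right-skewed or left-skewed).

left-skewed

mean − median = 98.1 − 131.9 = -33.8
mean < median ⇒ the longer tail is on the left ⇒ left-skewed (negatively skewed).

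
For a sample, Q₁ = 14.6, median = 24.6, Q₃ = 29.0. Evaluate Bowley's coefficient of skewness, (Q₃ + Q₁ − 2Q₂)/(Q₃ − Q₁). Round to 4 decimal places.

-0.3889

numerator: Q₃ + Q₁ − 2Q₂ = 29.0 + 14.6 − 2×24.6 = -5.6000
denominator: Q₃ − Q₁ = 29.0 − 14.6 = 14.4000
Bowley skewness = -5.6000 / 14.4000 ≈ -0.3889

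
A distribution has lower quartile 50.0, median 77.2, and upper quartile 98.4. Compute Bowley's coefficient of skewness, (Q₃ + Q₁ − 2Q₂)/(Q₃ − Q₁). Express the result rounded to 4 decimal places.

numerator: Q₃ + Q₁ − 2Q₂ = 98.4 + 50.0 − 2×77.2 = -6.0000
denominator: Q₃ − Q₁ = 98.4 − 50.0 = 48.4000
Bowley skewness = -6.0000 / 48.4000 ≈ -0.1240

-0.1240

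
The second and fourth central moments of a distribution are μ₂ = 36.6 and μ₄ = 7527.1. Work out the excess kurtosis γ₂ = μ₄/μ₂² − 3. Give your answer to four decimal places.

2.6191

μ₂² = 36.6² = 1339.56000
μ₄/μ₂² = 7527.1 / 1339.56000 = 5.61908
γ₂ = 5.61908 − 3 ≈ 2.6191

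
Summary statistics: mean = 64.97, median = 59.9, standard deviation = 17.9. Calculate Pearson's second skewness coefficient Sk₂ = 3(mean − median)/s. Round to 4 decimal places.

0.8497

Sk₂ = 3(64.97 − 59.9) / 17.9 = 3 × 5.0700 / 17.9
    = 15.2100 / 17.9 ≈ 0.8497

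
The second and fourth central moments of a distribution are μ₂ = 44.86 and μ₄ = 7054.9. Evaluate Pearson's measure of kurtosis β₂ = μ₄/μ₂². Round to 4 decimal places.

3.5057

μ₂² = 44.86² = 2012.41960
μ₄/μ₂² = 7054.9 / 2012.41960 = 3.50568
β₂ ≈ 3.5057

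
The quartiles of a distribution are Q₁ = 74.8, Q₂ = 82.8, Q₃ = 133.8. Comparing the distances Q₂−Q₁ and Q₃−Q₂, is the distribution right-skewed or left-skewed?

Q₂ − Q₁ = 8.0;  Q₃ − Q₂ = 51.0
Q₃ − Q₂ > Q₂ − Q₁ ⇒ the upper half is more spread out ⇒ right-skewed.

right-skewed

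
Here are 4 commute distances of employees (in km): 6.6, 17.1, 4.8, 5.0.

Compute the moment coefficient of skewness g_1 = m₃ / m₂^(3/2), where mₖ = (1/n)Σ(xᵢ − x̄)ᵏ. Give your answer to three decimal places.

x̄ = (6.6 + 17.1 + 4.8 + 5.0) / 4 = 8.3750
deviations (xᵢ − x̄): -1.7750, 8.7250, -3.5750, -3.3750
Σ(xᵢ − x̄)² = 103.4475 ⇒ m₂ = 103.4475/4 = 25.86188
Σ(xᵢ − x̄)³ = 574.4696 ⇒ m₃ = 574.4696/4 = 143.61741
m₂^(3/2) = 25.86188^(1.5) = 131.51946
g_1 = m₃ / m₂^(3/2) = 143.61741 / 131.51946 ≈ 1.092

1.092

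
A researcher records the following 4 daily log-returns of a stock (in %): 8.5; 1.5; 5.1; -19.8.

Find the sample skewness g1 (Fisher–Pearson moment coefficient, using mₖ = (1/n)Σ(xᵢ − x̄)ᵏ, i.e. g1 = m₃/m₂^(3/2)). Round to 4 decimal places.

-0.9842

x̄ = (8.5 + 1.5 + 5.1 - 19.8) / 4 = -1.1750
deviations (xᵢ − x̄): 9.6750, 2.6750, 6.2750, -18.6250
Σ(xᵢ − x̄)² = 487.0275 ⇒ m₂ = 487.0275/4 = 121.75688
Σ(xᵢ − x̄)³ = -5288.9801 ⇒ m₃ = -5288.9801/4 = -1322.24503
m₂^(3/2) = 121.75688^(1.5) = 1343.50795
g1 = m₃ / m₂^(3/2) = -1322.24503 / 1343.50795 ≈ -0.9842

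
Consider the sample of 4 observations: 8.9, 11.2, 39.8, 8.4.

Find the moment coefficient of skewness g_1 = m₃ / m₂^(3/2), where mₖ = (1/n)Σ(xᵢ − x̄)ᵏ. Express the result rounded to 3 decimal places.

x̄ = (8.9 + 11.2 + 39.8 + 8.4) / 4 = 17.0750
deviations (xᵢ − x̄): -8.1750, -5.8750, 22.7250, -8.6750
Σ(xᵢ − x̄)² = 693.0275 ⇒ m₂ = 693.0275/4 = 173.25687
Σ(xᵢ − x̄)³ = 10333.8101 ⇒ m₃ = 10333.8101/4 = 2583.45253
m₂^(3/2) = 173.25687^(1.5) = 2280.52961
g_1 = m₃ / m₂^(3/2) = 2583.45253 / 2280.52961 ≈ 1.133

1.133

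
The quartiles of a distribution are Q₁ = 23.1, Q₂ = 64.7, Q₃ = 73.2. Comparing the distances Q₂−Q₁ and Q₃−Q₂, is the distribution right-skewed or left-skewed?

Q₂ − Q₁ = 41.6;  Q₃ − Q₂ = 8.5
Q₂ − Q₁ > Q₃ − Q₂ ⇒ the lower half is more spread out ⇒ left-skewed.

left-skewed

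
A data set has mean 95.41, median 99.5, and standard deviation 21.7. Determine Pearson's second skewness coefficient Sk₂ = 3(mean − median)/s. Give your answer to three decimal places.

-0.565

Sk₂ = 3(95.41 − 99.5) / 21.7 = 3 × -4.0900 / 21.7
    = -12.2700 / 21.7 ≈ -0.565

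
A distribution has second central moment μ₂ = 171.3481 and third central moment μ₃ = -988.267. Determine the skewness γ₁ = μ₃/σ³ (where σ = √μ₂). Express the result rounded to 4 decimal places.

-0.4406

σ = √μ₂ = √171.3481 = 13.09000
σ³ = μ₂^(3/2) = 2242.94663
γ₁ = μ₃/σ³ = -988.267 / 2242.94663 ≈ -0.4406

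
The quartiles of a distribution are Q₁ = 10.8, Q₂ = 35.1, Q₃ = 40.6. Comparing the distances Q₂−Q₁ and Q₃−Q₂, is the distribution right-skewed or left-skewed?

Q₂ − Q₁ = 24.3;  Q₃ − Q₂ = 5.5
Q₂ − Q₁ > Q₃ − Q₂ ⇒ the lower half is more spread out ⇒ left-skewed.

left-skewed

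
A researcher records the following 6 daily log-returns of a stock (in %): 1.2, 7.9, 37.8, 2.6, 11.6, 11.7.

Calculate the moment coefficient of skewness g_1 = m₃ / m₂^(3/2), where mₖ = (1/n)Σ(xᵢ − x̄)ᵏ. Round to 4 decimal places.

x̄ = (1.2 + 7.9 + 37.8 + 2.6 + 11.6 + 11.7) / 6 = 12.1333
deviations (xᵢ − x̄): -10.9333, -4.2333, 25.6667, -9.5333, -0.5333, -0.4333
Σ(xᵢ − x̄)² = 887.5933 ⇒ m₂ = 887.5933/6 = 147.93222
Σ(xᵢ − x̄)³ = 14659.1524 ⇒ m₃ = 14659.1524/6 = 2443.19207
m₂^(3/2) = 147.93222^(1.5) = 1799.26102
g_1 = m₃ / m₂^(3/2) = 2443.19207 / 1799.26102 ≈ 1.3579

1.3579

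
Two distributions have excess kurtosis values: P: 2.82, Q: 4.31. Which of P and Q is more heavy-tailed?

Q

Higher excess kurtosis ⇒ heavier tails relative to the normal distribution.
2.82 vs 4.31: the larger is 4.31, so Q has heavier tails.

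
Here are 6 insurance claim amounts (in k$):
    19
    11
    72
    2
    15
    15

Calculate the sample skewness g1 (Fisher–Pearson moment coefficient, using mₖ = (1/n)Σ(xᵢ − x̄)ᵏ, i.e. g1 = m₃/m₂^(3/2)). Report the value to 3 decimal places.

1.566

x̄ = (19 + 11 + 72 + 2 + 15 + 15) / 6 = 22.3333
deviations (xᵢ − x̄): -3.3333, -11.3333, 49.6667, -20.3333, -7.3333, -7.3333
Σ(xᵢ − x̄)² = 3127.3333 ⇒ m₂ = 3127.3333/6 = 521.22222
Σ(xᵢ − x̄)³ = 111828.4444 ⇒ m₃ = 111828.4444/6 = 18638.07407
m₂^(3/2) = 521.22222^(1.5) = 11899.65541
g1 = m₃ / m₂^(3/2) = 18638.07407 / 11899.65541 ≈ 1.566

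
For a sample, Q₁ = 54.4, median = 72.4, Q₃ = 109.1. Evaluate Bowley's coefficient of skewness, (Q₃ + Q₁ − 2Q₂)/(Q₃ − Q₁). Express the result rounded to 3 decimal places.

numerator: Q₃ + Q₁ − 2Q₂ = 109.1 + 54.4 − 2×72.4 = 18.7000
denominator: Q₃ − Q₁ = 109.1 − 54.4 = 54.7000
Bowley skewness = 18.7000 / 54.7000 ≈ 0.342

0.342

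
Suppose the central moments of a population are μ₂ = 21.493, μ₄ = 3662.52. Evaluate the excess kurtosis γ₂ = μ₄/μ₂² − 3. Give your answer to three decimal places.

μ₂² = 21.493² = 461.94905
μ₄/μ₂² = 3662.52 / 461.94905 = 7.92841
γ₂ = 7.92841 − 3 ≈ 4.928

4.928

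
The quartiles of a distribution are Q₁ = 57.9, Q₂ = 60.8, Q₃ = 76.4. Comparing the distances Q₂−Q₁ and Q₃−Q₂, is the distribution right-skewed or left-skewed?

right-skewed

Q₂ − Q₁ = 2.9;  Q₃ − Q₂ = 15.6
Q₃ − Q₂ > Q₂ − Q₁ ⇒ the upper half is more spread out ⇒ right-skewed.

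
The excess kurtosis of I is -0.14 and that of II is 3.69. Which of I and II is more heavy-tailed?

II

Higher excess kurtosis ⇒ heavier tails relative to the normal distribution.
-0.14 vs 3.69: the larger is 3.69, so II has heavier tails. (II is leptokurtic — heavier-than-normal tails; the other is platykurtic.)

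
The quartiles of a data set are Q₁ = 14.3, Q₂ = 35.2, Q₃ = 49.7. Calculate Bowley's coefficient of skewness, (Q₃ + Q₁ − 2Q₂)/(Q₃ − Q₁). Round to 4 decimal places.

numerator: Q₃ + Q₁ − 2Q₂ = 49.7 + 14.3 − 2×35.2 = -6.4000
denominator: Q₃ − Q₁ = 49.7 − 14.3 = 35.4000
Bowley skewness = -6.4000 / 35.4000 ≈ -0.1808

-0.1808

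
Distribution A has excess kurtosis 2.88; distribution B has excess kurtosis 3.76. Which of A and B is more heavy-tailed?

B

Higher excess kurtosis ⇒ heavier tails relative to the normal distribution.
2.88 vs 3.76: the larger is 3.76, so B has heavier tails.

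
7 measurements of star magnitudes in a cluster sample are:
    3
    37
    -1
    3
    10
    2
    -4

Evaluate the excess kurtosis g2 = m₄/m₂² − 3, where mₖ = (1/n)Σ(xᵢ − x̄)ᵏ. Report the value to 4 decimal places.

1.3119

x̄ = 7.1429
Σ(xᵢ − x̄)² = 1150.8571 ⇒ m₂ = 164.40816
Σ(xᵢ − x̄)⁴ = 815849.6443 ⇒ m₄ = 116549.94919
m₂² = 27030.04415
g2 = m₄/m₂² − 3 = 4.31187 − 3 ≈ 1.3119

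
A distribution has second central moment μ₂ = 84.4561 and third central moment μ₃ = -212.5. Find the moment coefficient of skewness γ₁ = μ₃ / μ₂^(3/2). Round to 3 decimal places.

-0.274

σ = √μ₂ = √84.4561 = 9.19000
σ³ = μ₂^(3/2) = 776.15156
γ₁ = μ₃/σ³ = -212.5 / 776.15156 ≈ -0.274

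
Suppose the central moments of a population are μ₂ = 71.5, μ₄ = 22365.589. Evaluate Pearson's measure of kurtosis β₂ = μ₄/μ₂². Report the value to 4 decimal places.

4.3749

μ₂² = 71.5² = 5112.25000
μ₄/μ₂² = 22365.589 / 5112.25000 = 4.37490
β₂ ≈ 4.3749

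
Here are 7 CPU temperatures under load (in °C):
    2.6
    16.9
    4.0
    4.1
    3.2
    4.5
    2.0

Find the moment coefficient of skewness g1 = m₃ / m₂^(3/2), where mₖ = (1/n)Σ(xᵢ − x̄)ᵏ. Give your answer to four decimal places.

1.9154

x̄ = (2.6 + 16.9 + 4.0 + 4.1 + 3.2 + 4.5 + 2.0) / 7 = 5.3286
deviations (xᵢ − x̄): -2.7286, 11.5714, -1.3286, -1.2286, -2.1286, -0.8286, -3.3286
Σ(xᵢ − x̄)² = 160.9143 ⇒ m₂ = 160.9143/7 = 22.98776
Σ(xᵢ − x̄)³ = 1477.7852 ⇒ m₃ = 1477.7852/7 = 211.11217
m₂^(3/2) = 22.98776^(1.5) = 110.21605
g1 = m₃ / m₂^(3/2) = 211.11217 / 110.21605 ≈ 1.9154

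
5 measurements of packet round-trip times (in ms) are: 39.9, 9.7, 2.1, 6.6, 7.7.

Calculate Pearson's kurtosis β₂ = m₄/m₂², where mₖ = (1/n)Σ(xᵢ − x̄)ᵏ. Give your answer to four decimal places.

x̄ = 13.2000
Σ(xᵢ − x̄)² = 922.1600 ⇒ m₂ = 184.43200
Σ(xᵢ − x̄)⁴ = 526355.4548 ⇒ m₄ = 105271.09096
m₂² = 34015.16262
β₂ = m₄/m₂² = 105271.09096 / 34015.16262 ≈ 3.0948

3.0948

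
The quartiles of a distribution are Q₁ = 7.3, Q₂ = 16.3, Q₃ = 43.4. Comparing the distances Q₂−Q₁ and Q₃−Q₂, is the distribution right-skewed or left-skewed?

Q₂ − Q₁ = 9.0;  Q₃ − Q₂ = 27.1
Q₃ − Q₂ > Q₂ − Q₁ ⇒ the upper half is more spread out ⇒ right-skewed.

right-skewed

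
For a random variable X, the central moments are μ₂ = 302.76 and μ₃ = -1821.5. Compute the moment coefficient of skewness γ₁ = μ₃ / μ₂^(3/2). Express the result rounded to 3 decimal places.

-0.346

σ = √μ₂ = √302.76 = 17.40000
σ³ = μ₂^(3/2) = 5268.02400
γ₁ = μ₃/σ³ = -1821.5 / 5268.02400 ≈ -0.346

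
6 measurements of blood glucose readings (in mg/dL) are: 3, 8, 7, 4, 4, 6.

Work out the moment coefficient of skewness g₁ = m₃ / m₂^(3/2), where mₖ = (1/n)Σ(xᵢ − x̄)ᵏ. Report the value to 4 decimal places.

x̄ = (3 + 8 + 7 + 4 + 4 + 6) / 6 = 5.3333
deviations (xᵢ − x̄): -2.3333, 2.6667, 1.6667, -1.3333, -1.3333, 0.6667
Σ(xᵢ − x̄)² = 19.3333 ⇒ m₂ = 19.3333/6 = 3.22222
Σ(xᵢ − x̄)³ = 6.4444 ⇒ m₃ = 6.4444/6 = 1.07407
m₂^(3/2) = 3.22222^(1.5) = 5.78407
g₁ = m₃ / m₂^(3/2) = 1.07407 / 5.78407 ≈ 0.1857

0.1857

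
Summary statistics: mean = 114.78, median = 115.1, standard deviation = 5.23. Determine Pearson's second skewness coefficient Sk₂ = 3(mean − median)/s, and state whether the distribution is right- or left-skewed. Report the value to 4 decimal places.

Sk₂ = 3(114.78 − 115.1) / 5.23 = 3 × -0.3200 / 5.23
    = -0.9600 / 5.23 ≈ -0.1836
Sk₂ < 0 ⇒ mean < median ⇒ left-skewed (negative skew).

-0.1836, left-skewed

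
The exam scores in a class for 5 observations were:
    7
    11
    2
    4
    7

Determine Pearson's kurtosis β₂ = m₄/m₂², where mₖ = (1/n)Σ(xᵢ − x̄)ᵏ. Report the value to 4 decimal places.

x̄ = 6.2000
Σ(xᵢ − x̄)² = 46.8000 ⇒ m₂ = 9.36000
Σ(xᵢ − x̄)⁴ = 866.2560 ⇒ m₄ = 173.25120
m₂² = 87.60960
β₂ = m₄/m₂² = 173.25120 / 87.60960 ≈ 1.9775

1.9775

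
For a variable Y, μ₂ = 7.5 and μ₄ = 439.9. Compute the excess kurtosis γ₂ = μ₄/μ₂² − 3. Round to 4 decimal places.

4.8204

μ₂² = 7.5² = 56.25000
μ₄/μ₂² = 439.9 / 56.25000 = 7.82044
γ₂ = 7.82044 − 3 ≈ 4.8204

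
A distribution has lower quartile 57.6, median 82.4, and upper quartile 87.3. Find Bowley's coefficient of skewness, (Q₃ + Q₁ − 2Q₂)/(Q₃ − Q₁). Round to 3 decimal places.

-0.670

numerator: Q₃ + Q₁ − 2Q₂ = 87.3 + 57.6 − 2×82.4 = -19.9000
denominator: Q₃ − Q₁ = 87.3 − 57.6 = 29.7000
Bowley skewness = -19.9000 / 29.7000 ≈ -0.670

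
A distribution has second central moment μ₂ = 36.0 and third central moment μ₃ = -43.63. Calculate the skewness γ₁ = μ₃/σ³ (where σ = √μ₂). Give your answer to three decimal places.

σ = √μ₂ = √36.0 = 6.00000
σ³ = μ₂^(3/2) = 216.00000
γ₁ = μ₃/σ³ = -43.63 / 216.00000 ≈ -0.202

-0.202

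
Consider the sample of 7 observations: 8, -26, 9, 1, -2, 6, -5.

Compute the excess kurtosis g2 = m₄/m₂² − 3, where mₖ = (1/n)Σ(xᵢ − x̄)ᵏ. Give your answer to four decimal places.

0.6055

x̄ = -1.2857
Σ(xᵢ − x̄)² = 875.4286 ⇒ m₂ = 125.06122
Σ(xᵢ − x̄)⁴ = 394734.6356 ⇒ m₄ = 56390.66222
m₂² = 15640.30987
g2 = m₄/m₂² − 3 = 3.60547 − 3 ≈ 0.6055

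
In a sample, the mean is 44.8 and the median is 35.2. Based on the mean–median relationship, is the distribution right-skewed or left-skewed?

mean − median = 44.8 − 35.2 = 9.6
mean > median ⇒ the longer tail is on the right ⇒ right-skewed (positively skewed).

right-skewed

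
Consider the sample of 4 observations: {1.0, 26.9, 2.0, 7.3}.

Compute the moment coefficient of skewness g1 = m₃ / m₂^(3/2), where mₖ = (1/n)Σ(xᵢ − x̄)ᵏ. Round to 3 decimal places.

0.985

x̄ = (1.0 + 26.9 + 2.0 + 7.3) / 4 = 9.3000
deviations (xᵢ − x̄): -8.3000, 17.6000, -7.3000, -2.0000
Σ(xᵢ − x̄)² = 435.9400 ⇒ m₂ = 435.9400/4 = 108.98500
Σ(xᵢ − x̄)³ = 4482.9720 ⇒ m₃ = 4482.9720/4 = 1120.74300
m₂^(3/2) = 108.98500^(1.5) = 1137.75851
g1 = m₃ / m₂^(3/2) = 1120.74300 / 1137.75851 ≈ 0.985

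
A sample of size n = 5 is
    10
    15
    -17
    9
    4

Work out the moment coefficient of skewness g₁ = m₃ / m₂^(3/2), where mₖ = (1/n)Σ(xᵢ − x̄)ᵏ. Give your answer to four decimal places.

x̄ = (10 + 15 - 17 + 9 + 4) / 5 = 4.2000
deviations (xᵢ − x̄): 5.8000, 10.8000, -21.2000, 4.8000, -0.2000
Σ(xᵢ − x̄)² = 622.8000 ⇒ m₂ = 622.8000/5 = 124.56000
Σ(xᵢ − x̄)³ = -7962.7200 ⇒ m₃ = -7962.7200/5 = -1592.54400
m₂^(3/2) = 124.56000^(1.5) = 1390.16996
g₁ = m₃ / m₂^(3/2) = -1592.54400 / 1390.16996 ≈ -1.1456

-1.1456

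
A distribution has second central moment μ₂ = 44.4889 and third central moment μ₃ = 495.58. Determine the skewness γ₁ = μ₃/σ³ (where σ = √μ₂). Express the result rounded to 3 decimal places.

σ = √μ₂ = √44.4889 = 6.67000
σ³ = μ₂^(3/2) = 296.74096
γ₁ = μ₃/σ³ = 495.58 / 296.74096 ≈ 1.670

1.670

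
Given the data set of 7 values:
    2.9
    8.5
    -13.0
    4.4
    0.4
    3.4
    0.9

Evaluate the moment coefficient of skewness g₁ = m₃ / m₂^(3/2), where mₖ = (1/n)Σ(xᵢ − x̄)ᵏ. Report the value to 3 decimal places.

-1.358

x̄ = (2.9 + 8.5 - 13.0 + 4.4 + 0.4 + 3.4 + 0.9) / 7 = 1.0714
deviations (xᵢ − x̄): 1.8286, 7.4286, -14.0714, 3.3286, -0.6714, 2.3286, -0.1714
Σ(xᵢ − x̄)² = 273.5143 ⇒ m₂ = 273.5143/7 = 39.07347
Σ(xᵢ − x̄)³ = -2320.9678 ⇒ m₃ = -2320.9678/7 = -331.56682
m₂^(3/2) = 39.07347^(1.5) = 244.24347
g₁ = m₃ / m₂^(3/2) = -331.56682 / 244.24347 ≈ -1.358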